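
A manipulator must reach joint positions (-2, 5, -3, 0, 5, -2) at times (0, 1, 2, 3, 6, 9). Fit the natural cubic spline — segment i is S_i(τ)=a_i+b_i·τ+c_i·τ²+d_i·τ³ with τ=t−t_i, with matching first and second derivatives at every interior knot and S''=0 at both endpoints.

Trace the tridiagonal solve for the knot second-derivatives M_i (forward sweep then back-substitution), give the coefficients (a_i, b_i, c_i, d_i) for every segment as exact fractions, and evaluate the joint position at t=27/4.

  seg 0: a=-2 b=14800/1257 c=0 d=-6001/1257
  seg 1: a=5 b=-3203/1257 c=-6001/419 d=11150/1257
  seg 2: a=-3 b=-5759/1257 c=5149/419 d=-5917/1257
  seg 3: a=0 b=7384/1257 c=-768/419 d=541/3771
  seg 4: a=5 b=-1571/1257 c=-227/419 d=227/3771
S(27/4) = 101453/26816

Δ: Δ0=7, Δ1=-8, Δ2=3, Δ3=5/3, Δ4=-7/3
row 1: diag=4, rhs=-90; c'=1/4, d'=-45/2
row 2: denom=4−1·1/4=15/4; d'=(66−1·-45/2)/(15/4)=118/5
row 3: denom=8−1·4/15=116/15; d'=(-8−1·118/5)/(116/15)=-237/58
row 4: denom=12−3·45/116=1257/116; d'=(-24−3·-237/58)/(1257/116)=-454/419
back: M4=-454/419
back: M3=-237/58−45/116·-454/419=-1536/419
back: M2=118/5−4/15·-1536/419=10298/419
back: M1=-45/2−1/4·10298/419=-12002/419
M: M0=0, M1=-12002/419, M2=10298/419, M3=-1536/419, M4=-454/419, M5=0
seg 0: a=-2, c=M0/2=0, d=(M1−M0)/(6·1)=-6001/1257, b=Δ0−h0·(2M0+M1)/6=14800/1257
seg 1: a=5, c=M1/2=-6001/419, d=(M2−M1)/(6·1)=11150/1257, b=Δ1−h1·(2M1+M2)/6=-3203/1257
seg 2: a=-3, c=M2/2=5149/419, d=(M3−M2)/(6·1)=-5917/1257, b=Δ2−h2·(2M2+M3)/6=-5759/1257
seg 3: a=0, c=M3/2=-768/419, d=(M4−M3)/(6·3)=541/3771, b=Δ3−h3·(2M3+M4)/6=7384/1257
seg 4: a=5, c=M4/2=-227/419, d=(M5−M4)/(6·3)=227/3771, b=Δ4−h4·(2M4+M5)/6=-1571/1257
t_q=27/4 → seg 4, τ=3/4; S=5+-1571/1257·τ+-227/419·τ²+227/3771·τ³=101453/26816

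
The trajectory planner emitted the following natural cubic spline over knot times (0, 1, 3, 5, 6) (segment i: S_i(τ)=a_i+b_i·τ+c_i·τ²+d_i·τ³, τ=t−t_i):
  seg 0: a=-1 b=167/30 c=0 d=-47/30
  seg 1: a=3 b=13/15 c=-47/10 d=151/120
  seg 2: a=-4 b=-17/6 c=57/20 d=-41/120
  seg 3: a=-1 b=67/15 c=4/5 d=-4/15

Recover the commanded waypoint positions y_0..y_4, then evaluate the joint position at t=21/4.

y_0=-1 y_1=3 y_2=-4 y_3=-1 y_4=4
S(21/4) = 13/80

y_0 = S_0(0) = a_0 = -1
y_1 = S_1(0) = a_1 = 3
y_2 = S_2(0) = a_2 = -4
y_3 = S_3(0) = a_3 = -1
y_4 = S_3(1) = 4
t_q=21/4 is in segment 3 (τ=1/4); S_3(τ)=13/80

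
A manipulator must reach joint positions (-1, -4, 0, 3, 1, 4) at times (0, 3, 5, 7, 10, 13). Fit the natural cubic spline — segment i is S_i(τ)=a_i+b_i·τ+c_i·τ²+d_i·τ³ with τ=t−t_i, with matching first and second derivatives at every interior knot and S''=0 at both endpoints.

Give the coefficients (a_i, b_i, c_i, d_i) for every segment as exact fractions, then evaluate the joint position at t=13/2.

  seg 0: a=-1 b=-5159/2652 c=0 d=2507/23868
  seg 1: a=-4 b=1181/1326 c=2507/2652 d=-259/1326
  seg 2: a=0 b=1029/442 c=-601/2652 d=-497/5304
  seg 3: a=3 b=197/663 c=-523/663 d=310/1989
  seg 4: a=1 b=-151/663 c=407/663 d=-407/5967
S(13/2) = 37707/14144

Δ: Δ0=-1, Δ1=2, Δ2=3/2, Δ3=-2/3, Δ4=1
row 1: diag=10, rhs=18; c'=1/5, d'=9/5
row 2: denom=8−2·1/5=38/5; d'=(-3−2·9/5)/(38/5)=-33/38
row 3: denom=10−2·5/19=180/19; d'=(-13−2·-33/38)/(180/19)=-107/90
row 4: denom=12−3·19/60=221/20; d'=(10−3·-107/90)/(221/20)=814/663
back: M4=814/663
back: M3=-107/90−19/60·814/663=-1046/663
back: M2=-33/38−5/19·-1046/663=-601/1326
back: M1=9/5−1/5·-601/1326=2507/1326
M: M0=0, M1=2507/1326, M2=-601/1326, M3=-1046/663, M4=814/663, M5=0
seg 0: a=-1, c=M0/2=0, d=(M1−M0)/(6·3)=2507/23868, b=Δ0−h0·(2M0+M1)/6=-5159/2652
seg 1: a=-4, c=M1/2=2507/2652, d=(M2−M1)/(6·2)=-259/1326, b=Δ1−h1·(2M1+M2)/6=1181/1326
seg 2: a=0, c=M2/2=-601/2652, d=(M3−M2)/(6·2)=-497/5304, b=Δ2−h2·(2M2+M3)/6=1029/442
seg 3: a=3, c=M3/2=-523/663, d=(M4−M3)/(6·3)=310/1989, b=Δ3−h3·(2M3+M4)/6=197/663
seg 4: a=1, c=M4/2=407/663, d=(M5−M4)/(6·3)=-407/5967, b=Δ4−h4·(2M4+M5)/6=-151/663
t_q=13/2 → seg 2, τ=3/2; S=0+1029/442·τ+-601/2652·τ²+-497/5304·τ³=37707/14144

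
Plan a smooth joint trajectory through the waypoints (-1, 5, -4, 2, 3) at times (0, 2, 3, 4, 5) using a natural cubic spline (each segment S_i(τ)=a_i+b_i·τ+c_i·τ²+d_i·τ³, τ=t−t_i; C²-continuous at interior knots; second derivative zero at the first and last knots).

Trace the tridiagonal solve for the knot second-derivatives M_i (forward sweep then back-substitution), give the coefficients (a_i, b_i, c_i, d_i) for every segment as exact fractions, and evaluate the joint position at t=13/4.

Δ: Δ0=3, Δ1=-9, Δ2=6, Δ3=1
row 1: diag=6, rhs=-72; c'=1/6, d'=-12
row 2: denom=4−1·1/6=23/6; d'=(90−1·-12)/(23/6)=612/23
row 3: denom=4−1·6/23=86/23; d'=(-30−1·612/23)/(86/23)=-651/43
back: M3=-651/43
back: M2=612/23−6/23·-651/43=1314/43
back: M1=-12−1/6·1314/43=-735/43
M: M0=0, M1=-735/43, M2=1314/43, M3=-651/43, M4=0
seg 0: a=-1, c=M0/2=0, d=(M1−M0)/(6·2)=-245/172, b=Δ0−h0·(2M0+M1)/6=374/43
seg 1: a=5, c=M1/2=-735/86, d=(M2−M1)/(6·1)=683/86, b=Δ1−h1·(2M1+M2)/6=-361/43
seg 2: a=-4, c=M2/2=657/43, d=(M3−M2)/(6·1)=-655/86, b=Δ2−h2·(2M2+M3)/6=-143/86
seg 3: a=2, c=M3/2=-651/86, d=(M4−M3)/(6·1)=217/86, b=Δ3−h3·(2M3+M4)/6=260/43
t_q=13/4 → seg 2, τ=1/4; S=-4+-143/86·τ+657/43·τ²+-655/86·τ³=-19703/5504

  seg 0: a=-1 b=374/43 c=0 d=-245/172
  seg 1: a=5 b=-361/43 c=-735/86 d=683/86
  seg 2: a=-4 b=-143/86 c=657/43 d=-655/86
  seg 3: a=2 b=260/43 c=-651/86 d=217/86
S(13/4) = -19703/5504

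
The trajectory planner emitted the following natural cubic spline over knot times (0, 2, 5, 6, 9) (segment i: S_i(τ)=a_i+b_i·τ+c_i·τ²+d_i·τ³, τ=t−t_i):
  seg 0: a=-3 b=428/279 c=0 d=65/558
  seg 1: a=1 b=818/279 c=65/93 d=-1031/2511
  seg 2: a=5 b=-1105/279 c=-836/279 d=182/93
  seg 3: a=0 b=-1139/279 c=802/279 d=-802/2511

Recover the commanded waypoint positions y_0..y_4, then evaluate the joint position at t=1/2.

y_0=-3 y_1=1 y_2=5 y_3=0 y_4=5
S(1/2) = -3301/1488

y_0 = S_0(0) = a_0 = -3
y_1 = S_1(0) = a_1 = 1
y_2 = S_2(0) = a_2 = 5
y_3 = S_3(0) = a_3 = 0
y_4 = S_3(3) = 5
t_q=1/2 is in segment 0 (τ=1/2); S_0(τ)=-3301/1488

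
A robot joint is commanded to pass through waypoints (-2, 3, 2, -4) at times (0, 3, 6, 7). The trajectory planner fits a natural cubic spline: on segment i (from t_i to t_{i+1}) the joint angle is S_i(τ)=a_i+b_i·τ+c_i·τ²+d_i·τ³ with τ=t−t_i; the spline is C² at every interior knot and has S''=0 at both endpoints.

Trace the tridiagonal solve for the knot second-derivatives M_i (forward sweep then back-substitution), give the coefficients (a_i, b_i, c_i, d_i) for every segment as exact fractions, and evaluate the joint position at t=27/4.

Δ: Δ0=5/3, Δ1=-1/3, Δ2=-6
row 1: diag=12, rhs=-12; c'=1/4, d'=-1
row 2: denom=8−3·1/4=29/4; d'=(-34−3·-1)/(29/4)=-124/29
back: M2=-124/29
back: M1=-1−1/4·-124/29=2/29
M: M0=0, M1=2/29, M2=-124/29, M3=0
seg 0: a=-2, c=M0/2=0, d=(M1−M0)/(6·3)=1/261, b=Δ0−h0·(2M0+M1)/6=142/87
seg 1: a=3, c=M1/2=1/29, d=(M2−M1)/(6·3)=-7/29, b=Δ1−h1·(2M1+M2)/6=151/87
seg 2: a=2, c=M2/2=-62/29, d=(M3−M2)/(6·1)=62/87, b=Δ2−h2·(2M2+M3)/6=-398/87
t_q=27/4 → seg 2, τ=3/4; S=2+-398/87·τ+-62/29·τ²+62/87·τ³=-2165/928

  seg 0: a=-2 b=142/87 c=0 d=1/261
  seg 1: a=3 b=151/87 c=1/29 d=-7/29
  seg 2: a=2 b=-398/87 c=-62/29 d=62/87
S(27/4) = -2165/928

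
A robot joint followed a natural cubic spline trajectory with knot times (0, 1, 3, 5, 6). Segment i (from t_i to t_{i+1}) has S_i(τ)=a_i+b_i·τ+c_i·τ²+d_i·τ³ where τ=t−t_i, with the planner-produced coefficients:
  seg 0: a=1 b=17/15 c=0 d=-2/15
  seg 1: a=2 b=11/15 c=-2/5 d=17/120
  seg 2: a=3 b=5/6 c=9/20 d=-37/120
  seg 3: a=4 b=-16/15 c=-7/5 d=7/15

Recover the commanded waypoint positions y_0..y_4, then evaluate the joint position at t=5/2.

y_0=1 y_1=2 y_2=3 y_3=4 y_4=2
S(5/2) = 857/320

y_0 = S_0(0) = a_0 = 1
y_1 = S_1(0) = a_1 = 2
y_2 = S_2(0) = a_2 = 3
y_3 = S_3(0) = a_3 = 4
y_4 = S_3(1) = 2
t_q=5/2 is in segment 1 (τ=3/2); S_1(τ)=857/320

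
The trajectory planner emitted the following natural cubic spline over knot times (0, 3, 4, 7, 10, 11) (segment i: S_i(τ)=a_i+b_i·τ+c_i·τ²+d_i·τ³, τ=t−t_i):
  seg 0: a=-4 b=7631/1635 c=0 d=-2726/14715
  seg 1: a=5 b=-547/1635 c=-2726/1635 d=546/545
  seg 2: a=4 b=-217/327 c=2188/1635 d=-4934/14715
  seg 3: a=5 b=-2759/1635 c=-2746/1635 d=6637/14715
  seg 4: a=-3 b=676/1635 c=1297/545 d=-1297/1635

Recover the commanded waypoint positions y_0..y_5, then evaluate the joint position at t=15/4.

y_0 = S_0(0) = a_0 = -4
y_1 = S_1(0) = a_1 = 5
y_2 = S_2(0) = a_2 = 4
y_3 = S_3(0) = a_3 = 5
y_4 = S_4(0) = a_4 = -3
y_5 = S_4(1) = -1
t_q=15/4 is in segment 1 (τ=3/4); S_1(τ)=73839/17440

y_0=-4 y_1=5 y_2=4 y_3=5 y_4=-3 y_5=-1
S(15/4) = 73839/17440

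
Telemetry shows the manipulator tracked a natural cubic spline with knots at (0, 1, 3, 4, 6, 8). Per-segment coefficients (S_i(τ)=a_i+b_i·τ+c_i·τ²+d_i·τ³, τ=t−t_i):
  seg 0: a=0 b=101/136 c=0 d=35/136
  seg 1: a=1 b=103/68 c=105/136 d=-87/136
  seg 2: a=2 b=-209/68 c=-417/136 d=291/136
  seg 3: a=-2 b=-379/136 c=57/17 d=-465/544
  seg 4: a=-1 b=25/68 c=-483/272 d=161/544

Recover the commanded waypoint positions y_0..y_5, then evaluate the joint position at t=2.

y_0=0 y_1=1 y_2=2 y_3=-2 y_4=-1 y_5=-5
S(2) = 45/17

y_0 = S_0(0) = a_0 = 0
y_1 = S_1(0) = a_1 = 1
y_2 = S_2(0) = a_2 = 2
y_3 = S_3(0) = a_3 = -2
y_4 = S_4(0) = a_4 = -1
y_5 = S_4(2) = -5
t_q=2 is in segment 1 (τ=1); S_1(τ)=45/17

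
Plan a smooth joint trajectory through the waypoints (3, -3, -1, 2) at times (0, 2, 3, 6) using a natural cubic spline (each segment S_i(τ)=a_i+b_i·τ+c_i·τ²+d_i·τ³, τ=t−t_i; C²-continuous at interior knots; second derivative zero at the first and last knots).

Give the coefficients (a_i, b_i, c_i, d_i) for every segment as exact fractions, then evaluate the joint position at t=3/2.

  seg 0: a=3 b=-223/47 c=0 d=41/94
  seg 1: a=-3 b=23/47 c=123/47 d=-52/47
  seg 2: a=-1 b=113/47 c=-33/47 d=11/141
S(3/2) = -1989/752

Δ: Δ0=-3, Δ1=2, Δ2=1
row 1: diag=6, rhs=30; c'=1/6, d'=5
row 2: denom=8−1·1/6=47/6; d'=(-6−1·5)/(47/6)=-66/47
back: M2=-66/47
back: M1=5−1/6·-66/47=246/47
M: M0=0, M1=246/47, M2=-66/47, M3=0
seg 0: a=3, c=M0/2=0, d=(M1−M0)/(6·2)=41/94, b=Δ0−h0·(2M0+M1)/6=-223/47
seg 1: a=-3, c=M1/2=123/47, d=(M2−M1)/(6·1)=-52/47, b=Δ1−h1·(2M1+M2)/6=23/47
seg 2: a=-1, c=M2/2=-33/47, d=(M3−M2)/(6·3)=11/141, b=Δ2−h2·(2M2+M3)/6=113/47
t_q=3/2 → seg 0, τ=3/2; S=3+-223/47·τ+0·τ²+41/94·τ³=-1989/752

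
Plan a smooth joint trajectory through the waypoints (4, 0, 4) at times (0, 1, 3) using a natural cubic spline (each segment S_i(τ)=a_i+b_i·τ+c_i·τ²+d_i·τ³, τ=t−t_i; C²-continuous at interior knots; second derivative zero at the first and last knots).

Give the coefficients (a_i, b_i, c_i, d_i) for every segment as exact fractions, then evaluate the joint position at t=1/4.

  seg 0: a=4 b=-5 c=0 d=1
  seg 1: a=0 b=-2 c=3 d=-1/2
S(1/4) = 177/64

Δ: Δ0=-4, Δ1=2
row 1: diag=6, rhs=36; c'=1/3, d'=6
back: M1=6
M: M0=0, M1=6, M2=0
seg 0: a=4, c=M0/2=0, d=(M1−M0)/(6·1)=1, b=Δ0−h0·(2M0+M1)/6=-5
seg 1: a=0, c=M1/2=3, d=(M2−M1)/(6·2)=-1/2, b=Δ1−h1·(2M1+M2)/6=-2
t_q=1/4 → seg 0, τ=1/4; S=4+-5·τ+0·τ²+1·τ³=177/64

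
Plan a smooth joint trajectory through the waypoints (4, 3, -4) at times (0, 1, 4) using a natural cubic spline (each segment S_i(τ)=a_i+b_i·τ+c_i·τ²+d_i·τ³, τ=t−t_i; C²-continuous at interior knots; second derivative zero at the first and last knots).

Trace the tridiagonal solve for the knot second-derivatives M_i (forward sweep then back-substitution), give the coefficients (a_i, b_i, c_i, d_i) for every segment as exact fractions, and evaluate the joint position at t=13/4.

  seg 0: a=4 b=-5/6 c=0 d=-1/6
  seg 1: a=3 b=-4/3 c=-1/2 d=1/18
S(13/4) = -243/128

Δ: Δ0=-1, Δ1=-7/3
row 1: diag=8, rhs=-8; c'=3/8, d'=-1
back: M1=-1
M: M0=0, M1=-1, M2=0
seg 0: a=4, c=M0/2=0, d=(M1−M0)/(6·1)=-1/6, b=Δ0−h0·(2M0+M1)/6=-5/6
seg 1: a=3, c=M1/2=-1/2, d=(M2−M1)/(6·3)=1/18, b=Δ1−h1·(2M1+M2)/6=-4/3
t_q=13/4 → seg 1, τ=9/4; S=3+-4/3·τ+-1/2·τ²+1/18·τ³=-243/128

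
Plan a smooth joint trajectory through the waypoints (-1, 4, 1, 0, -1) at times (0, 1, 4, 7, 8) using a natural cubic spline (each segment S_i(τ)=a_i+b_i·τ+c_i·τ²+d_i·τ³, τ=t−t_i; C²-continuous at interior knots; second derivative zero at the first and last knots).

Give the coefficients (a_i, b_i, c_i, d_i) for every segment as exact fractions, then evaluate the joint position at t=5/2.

  seg 0: a=-1 b=229/39 c=0 d=-34/39
  seg 1: a=4 b=127/39 c=-34/13 d=140/351
  seg 2: a=1 b=-5/3 c=38/39 d=-62/351
  seg 3: a=0 b=-23/39 c=-8/13 d=8/39
S(5/2) = 113/26

Δ: Δ0=5, Δ1=-1, Δ2=-1/3, Δ3=-1
row 1: diag=8, rhs=-36; c'=3/8, d'=-9/2
row 2: denom=12−3·3/8=87/8; d'=(4−3·-9/2)/(87/8)=140/87
row 3: denom=8−3·8/29=208/29; d'=(-4−3·140/87)/(208/29)=-16/13
back: M3=-16/13
back: M2=140/87−8/29·-16/13=76/39
back: M1=-9/2−3/8·76/39=-68/13
M: M0=0, M1=-68/13, M2=76/39, M3=-16/13, M4=0
seg 0: a=-1, c=M0/2=0, d=(M1−M0)/(6·1)=-34/39, b=Δ0−h0·(2M0+M1)/6=229/39
seg 1: a=4, c=M1/2=-34/13, d=(M2−M1)/(6·3)=140/351, b=Δ1−h1·(2M1+M2)/6=127/39
seg 2: a=1, c=M2/2=38/39, d=(M3−M2)/(6·3)=-62/351, b=Δ2−h2·(2M2+M3)/6=-5/3
seg 3: a=0, c=M3/2=-8/13, d=(M4−M3)/(6·1)=8/39, b=Δ3−h3·(2M3+M4)/6=-23/39
t_q=5/2 → seg 1, τ=3/2; S=4+127/39·τ+-34/13·τ²+140/351·τ³=113/26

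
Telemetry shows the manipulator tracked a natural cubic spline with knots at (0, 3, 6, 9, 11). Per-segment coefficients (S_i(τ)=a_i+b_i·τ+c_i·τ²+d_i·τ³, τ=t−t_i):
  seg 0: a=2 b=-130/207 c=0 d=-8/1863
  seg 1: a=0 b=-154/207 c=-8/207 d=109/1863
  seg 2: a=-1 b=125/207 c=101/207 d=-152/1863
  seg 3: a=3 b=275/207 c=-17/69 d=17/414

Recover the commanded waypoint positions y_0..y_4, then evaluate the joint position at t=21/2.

y_0=2 y_1=0 y_2=-1 y_3=3 y_4=5
S(21/2) = 5053/1104

y_0 = S_0(0) = a_0 = 2
y_1 = S_1(0) = a_1 = 0
y_2 = S_2(0) = a_2 = -1
y_3 = S_3(0) = a_3 = 3
y_4 = S_3(2) = 5
t_q=21/2 is in segment 3 (τ=3/2); S_3(τ)=5053/1104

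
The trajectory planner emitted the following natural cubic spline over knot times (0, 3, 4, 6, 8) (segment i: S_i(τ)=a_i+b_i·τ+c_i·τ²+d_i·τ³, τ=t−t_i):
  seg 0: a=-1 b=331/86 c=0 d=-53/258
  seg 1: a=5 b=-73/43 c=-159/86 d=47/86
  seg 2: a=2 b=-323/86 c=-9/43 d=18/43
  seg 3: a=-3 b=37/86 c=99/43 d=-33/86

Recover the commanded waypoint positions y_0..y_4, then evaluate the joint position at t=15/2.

y_0 = S_0(0) = a_0 = -1
y_1 = S_1(0) = a_1 = 5
y_2 = S_2(0) = a_2 = 2
y_3 = S_3(0) = a_3 = -3
y_4 = S_3(2) = 4
t_q=15/2 is in segment 3 (τ=3/2); S_3(τ)=1053/688

y_0=-1 y_1=5 y_2=2 y_3=-3 y_4=4
S(15/2) = 1053/688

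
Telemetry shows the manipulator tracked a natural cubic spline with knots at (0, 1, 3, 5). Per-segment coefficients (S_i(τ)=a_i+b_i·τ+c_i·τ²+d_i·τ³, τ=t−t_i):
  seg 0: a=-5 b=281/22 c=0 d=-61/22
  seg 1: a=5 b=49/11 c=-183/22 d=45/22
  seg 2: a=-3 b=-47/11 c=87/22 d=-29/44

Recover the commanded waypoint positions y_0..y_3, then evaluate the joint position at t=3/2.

y_0 = S_0(0) = a_0 = -5
y_1 = S_1(0) = a_1 = 5
y_2 = S_2(0) = a_2 = -3
y_3 = S_2(2) = -1
t_q=3/2 is in segment 1 (τ=1/2); S_1(τ)=951/176

y_0=-5 y_1=5 y_2=-3 y_3=-1
S(3/2) = 951/176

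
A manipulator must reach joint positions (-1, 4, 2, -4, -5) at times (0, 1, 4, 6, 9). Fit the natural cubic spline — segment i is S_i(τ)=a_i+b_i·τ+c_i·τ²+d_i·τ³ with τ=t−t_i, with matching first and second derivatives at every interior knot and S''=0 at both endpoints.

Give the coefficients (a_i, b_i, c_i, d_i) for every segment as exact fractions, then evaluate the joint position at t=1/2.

Δ: Δ0=5, Δ1=-2/3, Δ2=-3, Δ3=-1/3
row 1: diag=8, rhs=-34; c'=3/8, d'=-17/4
row 2: denom=10−3·3/8=71/8; d'=(-14−3·-17/4)/(71/8)=-10/71
row 3: denom=10−2·16/71=678/71; d'=(16−2·-10/71)/(678/71)=578/339
back: M3=578/339
back: M2=-10/71−16/71·578/339=-178/339
back: M1=-17/4−3/8·-178/339=-458/113
M: M0=0, M1=-458/113, M2=-178/339, M3=578/339, M4=0
seg 0: a=-1, c=M0/2=0, d=(M1−M0)/(6·1)=-229/339, b=Δ0−h0·(2M0+M1)/6=1924/339
seg 1: a=4, c=M1/2=-229/113, d=(M2−M1)/(6·3)=598/3051, b=Δ1−h1·(2M1+M2)/6=1237/339
seg 2: a=2, c=M2/2=-89/339, d=(M3−M2)/(6·2)=21/113, b=Δ2−h2·(2M2+M3)/6=-1091/339
seg 3: a=-4, c=M3/2=289/339, d=(M4−M3)/(6·3)=-289/3051, b=Δ3−h3·(2M3+M4)/6=-691/339
t_q=1/2 → seg 0, τ=1/2; S=-1+1924/339·τ+0·τ²+-229/339·τ³=1585/904

  seg 0: a=-1 b=1924/339 c=0 d=-229/339
  seg 1: a=4 b=1237/339 c=-229/113 d=598/3051
  seg 2: a=2 b=-1091/339 c=-89/339 d=21/113
  seg 3: a=-4 b=-691/339 c=289/339 d=-289/3051
S(1/2) = 1585/904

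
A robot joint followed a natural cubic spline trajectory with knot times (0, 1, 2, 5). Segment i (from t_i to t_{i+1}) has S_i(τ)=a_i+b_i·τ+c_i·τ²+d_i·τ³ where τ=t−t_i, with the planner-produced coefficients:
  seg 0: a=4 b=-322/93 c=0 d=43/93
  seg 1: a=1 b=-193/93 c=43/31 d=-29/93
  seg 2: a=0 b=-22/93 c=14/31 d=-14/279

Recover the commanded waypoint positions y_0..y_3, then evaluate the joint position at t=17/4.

y_0=4 y_1=1 y_2=0 y_3=2
S(17/4) = 1173/992

y_0 = S_0(0) = a_0 = 4
y_1 = S_1(0) = a_1 = 1
y_2 = S_2(0) = a_2 = 0
y_3 = S_2(3) = 2
t_q=17/4 is in segment 2 (τ=9/4); S_2(τ)=1173/992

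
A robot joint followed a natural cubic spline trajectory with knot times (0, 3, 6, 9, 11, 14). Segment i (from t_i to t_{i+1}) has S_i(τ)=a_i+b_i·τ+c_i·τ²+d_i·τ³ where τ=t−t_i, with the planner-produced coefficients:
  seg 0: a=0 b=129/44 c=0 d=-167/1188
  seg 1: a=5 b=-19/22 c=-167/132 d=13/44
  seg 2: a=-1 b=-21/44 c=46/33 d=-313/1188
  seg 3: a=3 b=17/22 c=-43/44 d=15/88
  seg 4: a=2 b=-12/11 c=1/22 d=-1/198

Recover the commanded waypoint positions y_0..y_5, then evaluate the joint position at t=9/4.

y_0=0 y_1=5 y_2=-1 y_3=3 y_4=2 y_5=-1
S(9/4) = 14067/2816

y_0 = S_0(0) = a_0 = 0
y_1 = S_1(0) = a_1 = 5
y_2 = S_2(0) = a_2 = -1
y_3 = S_3(0) = a_3 = 3
y_4 = S_4(0) = a_4 = 2
y_5 = S_4(3) = -1
t_q=9/4 is in segment 0 (τ=9/4); S_0(τ)=14067/2816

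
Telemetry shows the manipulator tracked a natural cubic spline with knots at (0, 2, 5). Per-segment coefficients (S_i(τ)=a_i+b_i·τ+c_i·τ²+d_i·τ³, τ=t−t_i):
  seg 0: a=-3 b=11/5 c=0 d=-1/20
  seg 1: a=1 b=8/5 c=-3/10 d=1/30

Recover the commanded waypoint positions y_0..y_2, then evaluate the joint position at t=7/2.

y_0 = S_0(0) = a_0 = -3
y_1 = S_1(0) = a_1 = 1
y_2 = S_1(3) = 4
t_q=7/2 is in segment 1 (τ=3/2); S_1(τ)=227/80

y_0=-3 y_1=1 y_2=4
S(7/2) = 227/80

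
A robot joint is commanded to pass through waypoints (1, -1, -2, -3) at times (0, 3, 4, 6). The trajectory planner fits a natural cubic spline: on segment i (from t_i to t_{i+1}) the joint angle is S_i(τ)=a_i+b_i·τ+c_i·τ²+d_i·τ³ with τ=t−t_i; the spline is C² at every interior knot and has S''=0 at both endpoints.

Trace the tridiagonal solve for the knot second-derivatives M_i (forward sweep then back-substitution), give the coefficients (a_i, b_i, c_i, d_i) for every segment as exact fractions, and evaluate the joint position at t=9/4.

  seg 0: a=1 b=-143/282 c=0 d=-5/282
  seg 1: a=-1 b=-139/141 c=-15/94 d=41/282
  seg 2: a=-2 b=-245/282 c=13/47 d=-13/282
S(9/4) = -2063/6016

Δ: Δ0=-2/3, Δ1=-1, Δ2=-1/2
row 1: diag=8, rhs=-2; c'=1/8, d'=-1/4
row 2: denom=6−1·1/8=47/8; d'=(3−1·-1/4)/(47/8)=26/47
back: M2=26/47
back: M1=-1/4−1/8·26/47=-15/47
M: M0=0, M1=-15/47, M2=26/47, M3=0
seg 0: a=1, c=M0/2=0, d=(M1−M0)/(6·3)=-5/282, b=Δ0−h0·(2M0+M1)/6=-143/282
seg 1: a=-1, c=M1/2=-15/94, d=(M2−M1)/(6·1)=41/282, b=Δ1−h1·(2M1+M2)/6=-139/141
seg 2: a=-2, c=M2/2=13/47, d=(M3−M2)/(6·2)=-13/282, b=Δ2−h2·(2M2+M3)/6=-245/282
t_q=9/4 → seg 0, τ=9/4; S=1+-143/282·τ+0·τ²+-5/282·τ³=-2063/6016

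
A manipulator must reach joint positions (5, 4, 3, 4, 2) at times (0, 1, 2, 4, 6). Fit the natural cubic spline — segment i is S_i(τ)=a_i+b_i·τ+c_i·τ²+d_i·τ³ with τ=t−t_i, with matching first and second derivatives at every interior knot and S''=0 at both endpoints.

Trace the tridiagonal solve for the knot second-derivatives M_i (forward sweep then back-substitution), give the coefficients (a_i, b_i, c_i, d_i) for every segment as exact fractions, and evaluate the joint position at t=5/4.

  seg 0: a=5 b=-51/56 c=0 d=-5/56
  seg 1: a=4 b=-33/28 c=-15/56 d=25/56
  seg 2: a=3 b=-3/8 c=15/14 d=-71/224
  seg 3: a=4 b=3/28 c=-93/112 d=31/224
S(5/4) = 13245/3584

Δ: Δ0=-1, Δ1=-1, Δ2=1/2, Δ3=-1
row 1: diag=4, rhs=0; c'=1/4, d'=0
row 2: denom=6−1·1/4=23/4; d'=(9−1·0)/(23/4)=36/23
row 3: denom=8−2·8/23=168/23; d'=(-9−2·36/23)/(168/23)=-93/56
back: M3=-93/56
back: M2=36/23−8/23·-93/56=15/7
back: M1=0−1/4·15/7=-15/28
M: M0=0, M1=-15/28, M2=15/7, M3=-93/56, M4=0
seg 0: a=5, c=M0/2=0, d=(M1−M0)/(6·1)=-5/56, b=Δ0−h0·(2M0+M1)/6=-51/56
seg 1: a=4, c=M1/2=-15/56, d=(M2−M1)/(6·1)=25/56, b=Δ1−h1·(2M1+M2)/6=-33/28
seg 2: a=3, c=M2/2=15/14, d=(M3−M2)/(6·2)=-71/224, b=Δ2−h2·(2M2+M3)/6=-3/8
seg 3: a=4, c=M3/2=-93/112, d=(M4−M3)/(6·2)=31/224, b=Δ3−h3·(2M3+M4)/6=3/28
t_q=5/4 → seg 1, τ=1/4; S=4+-33/28·τ+-15/56·τ²+25/56·τ³=13245/3584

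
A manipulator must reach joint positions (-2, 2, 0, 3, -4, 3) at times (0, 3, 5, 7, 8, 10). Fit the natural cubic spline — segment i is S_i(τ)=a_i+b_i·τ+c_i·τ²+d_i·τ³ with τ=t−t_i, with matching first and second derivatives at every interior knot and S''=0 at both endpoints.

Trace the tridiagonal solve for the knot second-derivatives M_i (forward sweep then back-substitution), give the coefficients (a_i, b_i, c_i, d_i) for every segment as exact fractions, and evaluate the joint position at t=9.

  seg 0: a=-2 b=3769/1452 c=0 d=-611/4356
  seg 1: a=2 b=-865/726 c=-611/484 d=493/726
  seg 2: a=0 b=1385/726 c=1361/484 d=-4379/2904
  seg 3: a=3 b=-163/33 c=-1509/242 d=3031/726
  seg 4: a=-4 b=-3547/726 c=761/121 d=-761/726
S(9) = -441/121

Δ: Δ0=4/3, Δ1=-1, Δ2=3/2, Δ3=-7, Δ4=7/2
row 1: diag=10, rhs=-14; c'=1/5, d'=-7/5
row 2: denom=8−2·1/5=38/5; d'=(15−2·-7/5)/(38/5)=89/38
row 3: denom=6−2·5/19=104/19; d'=(-51−2·89/38)/(104/19)=-529/52
row 4: denom=6−1·19/104=605/104; d'=(63−1·-529/52)/(605/104)=1522/121
back: M4=1522/121
back: M3=-529/52−19/104·1522/121=-1509/121
back: M2=89/38−5/19·-1509/121=1361/242
back: M1=-7/5−1/5·1361/242=-611/242
M: M0=0, M1=-611/242, M2=1361/242, M3=-1509/121, M4=1522/121, M5=0
seg 0: a=-2, c=M0/2=0, d=(M1−M0)/(6·3)=-611/4356, b=Δ0−h0·(2M0+M1)/6=3769/1452
seg 1: a=2, c=M1/2=-611/484, d=(M2−M1)/(6·2)=493/726, b=Δ1−h1·(2M1+M2)/6=-865/726
seg 2: a=0, c=M2/2=1361/484, d=(M3−M2)/(6·2)=-4379/2904, b=Δ2−h2·(2M2+M3)/6=1385/726
seg 3: a=3, c=M3/2=-1509/242, d=(M4−M3)/(6·1)=3031/726, b=Δ3−h3·(2M3+M4)/6=-163/33
seg 4: a=-4, c=M4/2=761/121, d=(M5−M4)/(6·2)=-761/726, b=Δ4−h4·(2M4+M5)/6=-3547/726
t_q=9 → seg 4, τ=1; S=-4+-3547/726·τ+761/121·τ²+-761/726·τ³=-441/121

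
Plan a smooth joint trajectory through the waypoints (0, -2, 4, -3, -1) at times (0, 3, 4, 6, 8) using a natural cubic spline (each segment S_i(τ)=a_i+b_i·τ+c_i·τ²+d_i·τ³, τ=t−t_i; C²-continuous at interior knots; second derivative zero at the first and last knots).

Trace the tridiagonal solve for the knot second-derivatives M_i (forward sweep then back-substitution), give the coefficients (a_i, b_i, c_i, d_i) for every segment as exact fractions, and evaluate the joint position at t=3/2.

Δ: Δ0=-2/3, Δ1=6, Δ2=-7/2, Δ3=1
row 1: diag=8, rhs=40; c'=1/8, d'=5
row 2: denom=6−1·1/8=47/8; d'=(-57−1·5)/(47/8)=-496/47
row 3: denom=8−2·16/47=344/47; d'=(27−2·-496/47)/(344/47)=2261/344
back: M3=2261/344
back: M2=-496/47−16/47·2261/344=-550/43
back: M1=5−1/8·-550/43=1135/172
M: M0=0, M1=1135/172, M2=-550/43, M3=2261/344, M4=0
seg 0: a=0, c=M0/2=0, d=(M1−M0)/(6·3)=1135/3096, b=Δ0−h0·(2M0+M1)/6=-4093/1032
seg 1: a=-2, c=M1/2=1135/344, d=(M2−M1)/(6·1)=-3335/1032, b=Δ1−h1·(2M1+M2)/6=3061/516
seg 2: a=4, c=M2/2=-275/43, d=(M3−M2)/(6·2)=6661/4128, b=Δ2−h2·(2M2+M3)/6=2927/1032
seg 3: a=-3, c=M3/2=2261/688, d=(M4−M3)/(6·2)=-2261/4128, b=Δ3−h3·(2M3+M4)/6=-1745/516
t_q=3/2 → seg 0, τ=3/2; S=0+-4093/1032·τ+0·τ²+1135/3096·τ³=-12967/2752

  seg 0: a=0 b=-4093/1032 c=0 d=1135/3096
  seg 1: a=-2 b=3061/516 c=1135/344 d=-3335/1032
  seg 2: a=4 b=2927/1032 c=-275/43 d=6661/4128
  seg 3: a=-3 b=-1745/516 c=2261/688 d=-2261/4128
S(3/2) = -12967/2752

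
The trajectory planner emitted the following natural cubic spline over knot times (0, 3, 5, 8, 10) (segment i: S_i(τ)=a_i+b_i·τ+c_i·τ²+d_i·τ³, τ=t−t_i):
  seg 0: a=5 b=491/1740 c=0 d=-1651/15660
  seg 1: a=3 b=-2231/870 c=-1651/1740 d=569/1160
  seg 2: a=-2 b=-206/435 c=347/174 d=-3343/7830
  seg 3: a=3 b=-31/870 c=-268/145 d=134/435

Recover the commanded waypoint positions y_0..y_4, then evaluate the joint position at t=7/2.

y_0=5 y_1=3 y_2=-2 y_3=3 y_4=-2
S(7/2) = 14309/9280

y_0 = S_0(0) = a_0 = 5
y_1 = S_1(0) = a_1 = 3
y_2 = S_2(0) = a_2 = -2
y_3 = S_3(0) = a_3 = 3
y_4 = S_3(2) = -2
t_q=7/2 is in segment 1 (τ=1/2); S_1(τ)=14309/9280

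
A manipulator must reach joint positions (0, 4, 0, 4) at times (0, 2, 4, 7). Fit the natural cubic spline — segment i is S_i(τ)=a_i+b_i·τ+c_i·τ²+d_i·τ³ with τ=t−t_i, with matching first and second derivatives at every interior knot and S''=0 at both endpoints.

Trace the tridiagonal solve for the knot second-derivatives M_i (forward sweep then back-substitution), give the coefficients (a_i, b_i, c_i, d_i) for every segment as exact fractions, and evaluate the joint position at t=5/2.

Δ: Δ0=2, Δ1=-2, Δ2=4/3
row 1: diag=8, rhs=-24; c'=1/4, d'=-3
row 2: denom=10−2·1/4=19/2; d'=(20−2·-3)/(19/2)=52/19
back: M2=52/19
back: M1=-3−1/4·52/19=-70/19
M: M0=0, M1=-70/19, M2=52/19, M3=0
seg 0: a=0, c=M0/2=0, d=(M1−M0)/(6·2)=-35/114, b=Δ0−h0·(2M0+M1)/6=184/57
seg 1: a=4, c=M1/2=-35/19, d=(M2−M1)/(6·2)=61/114, b=Δ1−h1·(2M1+M2)/6=-26/57
seg 2: a=0, c=M2/2=26/19, d=(M3−M2)/(6·3)=-26/171, b=Δ2−h2·(2M2+M3)/6=-80/57
t_q=5/2 → seg 1, τ=1/2; S=4+-26/57·τ+-35/19·τ²+61/114·τ³=1027/304

  seg 0: a=0 b=184/57 c=0 d=-35/114
  seg 1: a=4 b=-26/57 c=-35/19 d=61/114
  seg 2: a=0 b=-80/57 c=26/19 d=-26/171
S(5/2) = 1027/304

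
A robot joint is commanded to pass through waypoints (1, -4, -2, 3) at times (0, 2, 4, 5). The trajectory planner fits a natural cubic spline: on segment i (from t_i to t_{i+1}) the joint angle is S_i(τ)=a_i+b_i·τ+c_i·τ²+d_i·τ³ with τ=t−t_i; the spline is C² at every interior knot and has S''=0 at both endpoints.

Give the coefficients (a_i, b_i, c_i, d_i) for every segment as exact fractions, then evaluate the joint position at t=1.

  seg 0: a=1 b=-34/11 c=0 d=13/88
  seg 1: a=-4 b=-29/22 c=39/44 d=3/22
  seg 2: a=-2 b=85/22 c=75/44 d=-25/44
S(1) = -171/88

Δ: Δ0=-5/2, Δ1=1, Δ2=5
row 1: diag=8, rhs=21; c'=1/4, d'=21/8
row 2: denom=6−2·1/4=11/2; d'=(24−2·21/8)/(11/2)=75/22
back: M2=75/22
back: M1=21/8−1/4·75/22=39/22
M: M0=0, M1=39/22, M2=75/22, M3=0
seg 0: a=1, c=M0/2=0, d=(M1−M0)/(6·2)=13/88, b=Δ0−h0·(2M0+M1)/6=-34/11
seg 1: a=-4, c=M1/2=39/44, d=(M2−M1)/(6·2)=3/22, b=Δ1−h1·(2M1+M2)/6=-29/22
seg 2: a=-2, c=M2/2=75/44, d=(M3−M2)/(6·1)=-25/44, b=Δ2−h2·(2M2+M3)/6=85/22
t_q=1 → seg 0, τ=1; S=1+-34/11·τ+0·τ²+13/88·τ³=-171/88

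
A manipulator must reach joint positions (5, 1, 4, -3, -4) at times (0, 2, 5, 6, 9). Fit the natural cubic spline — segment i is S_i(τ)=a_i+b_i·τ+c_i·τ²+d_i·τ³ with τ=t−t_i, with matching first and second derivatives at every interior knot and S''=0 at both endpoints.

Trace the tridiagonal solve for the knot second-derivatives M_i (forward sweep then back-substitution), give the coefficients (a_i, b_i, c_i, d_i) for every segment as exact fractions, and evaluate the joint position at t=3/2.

  seg 0: a=5 b=-959/279 c=0 d=401/1116
  seg 1: a=1 b=244/279 c=401/186 d=-3539/5022
  seg 2: a=4 b=-2911/558 c=-1168/279 d=149/62
  seg 3: a=-3 b=-1780/279 c=1687/558 d=-1687/5022
S(3/2) = 3145/2976

Δ: Δ0=-2, Δ1=1, Δ2=-7, Δ3=-1/3
row 1: diag=10, rhs=18; c'=3/10, d'=9/5
row 2: denom=8−3·3/10=71/10; d'=(-48−3·9/5)/(71/10)=-534/71
row 3: denom=8−1·10/71=558/71; d'=(40−1·-534/71)/(558/71)=1687/279
back: M3=1687/279
back: M2=-534/71−10/71·1687/279=-2336/279
back: M1=9/5−3/10·-2336/279=401/93
M: M0=0, M1=401/93, M2=-2336/279, M3=1687/279, M4=0
seg 0: a=5, c=M0/2=0, d=(M1−M0)/(6·2)=401/1116, b=Δ0−h0·(2M0+M1)/6=-959/279
seg 1: a=1, c=M1/2=401/186, d=(M2−M1)/(6·3)=-3539/5022, b=Δ1−h1·(2M1+M2)/6=244/279
seg 2: a=4, c=M2/2=-1168/279, d=(M3−M2)/(6·1)=149/62, b=Δ2−h2·(2M2+M3)/6=-2911/558
seg 3: a=-3, c=M3/2=1687/558, d=(M4−M3)/(6·3)=-1687/5022, b=Δ3−h3·(2M3+M4)/6=-1780/279
t_q=3/2 → seg 0, τ=3/2; S=5+-959/279·τ+0·τ²+401/1116·τ³=3145/2976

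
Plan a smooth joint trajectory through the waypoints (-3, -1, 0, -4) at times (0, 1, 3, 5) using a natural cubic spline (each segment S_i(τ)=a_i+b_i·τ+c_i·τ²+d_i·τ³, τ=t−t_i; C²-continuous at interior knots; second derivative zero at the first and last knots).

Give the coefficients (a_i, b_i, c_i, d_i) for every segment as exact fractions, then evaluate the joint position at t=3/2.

  seg 0: a=-3 b=95/44 c=0 d=-7/44
  seg 1: a=-1 b=37/22 c=-21/44 d=-5/88
  seg 2: a=0 b=-10/11 c=-9/11 d=3/22
S(3/2) = -201/704

Δ: Δ0=2, Δ1=1/2, Δ2=-2
row 1: diag=6, rhs=-9; c'=1/3, d'=-3/2
row 2: denom=8−2·1/3=22/3; d'=(-15−2·-3/2)/(22/3)=-18/11
back: M2=-18/11
back: M1=-3/2−1/3·-18/11=-21/22
M: M0=0, M1=-21/22, M2=-18/11, M3=0
seg 0: a=-3, c=M0/2=0, d=(M1−M0)/(6·1)=-7/44, b=Δ0−h0·(2M0+M1)/6=95/44
seg 1: a=-1, c=M1/2=-21/44, d=(M2−M1)/(6·2)=-5/88, b=Δ1−h1·(2M1+M2)/6=37/22
seg 2: a=0, c=M2/2=-9/11, d=(M3−M2)/(6·2)=3/22, b=Δ2−h2·(2M2+M3)/6=-10/11
t_q=3/2 → seg 1, τ=1/2; S=-1+37/22·τ+-21/44·τ²+-5/88·τ³=-201/704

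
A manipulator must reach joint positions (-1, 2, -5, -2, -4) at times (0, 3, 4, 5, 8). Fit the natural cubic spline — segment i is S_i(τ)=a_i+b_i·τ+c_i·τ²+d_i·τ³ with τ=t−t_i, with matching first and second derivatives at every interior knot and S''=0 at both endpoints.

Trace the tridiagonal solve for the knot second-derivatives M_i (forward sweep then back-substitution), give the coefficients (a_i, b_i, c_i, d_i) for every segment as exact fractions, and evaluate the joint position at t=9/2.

Δ: Δ0=1, Δ1=-7, Δ2=3, Δ3=-2/3
row 1: diag=8, rhs=-48; c'=1/8, d'=-6
row 2: denom=4−1·1/8=31/8; d'=(60−1·-6)/(31/8)=528/31
row 3: denom=8−1·8/31=240/31; d'=(-22−1·528/31)/(240/31)=-121/24
back: M3=-121/24
back: M2=528/31−8/31·-121/24=55/3
back: M1=-6−1/8·55/3=-199/24
M: M0=0, M1=-199/24, M2=55/3, M3=-121/24, M4=0
seg 0: a=-1, c=M0/2=0, d=(M1−M0)/(6·3)=-199/432, b=Δ0−h0·(2M0+M1)/6=247/48
seg 1: a=2, c=M1/2=-199/48, d=(M2−M1)/(6·1)=71/16, b=Δ1−h1·(2M1+M2)/6=-175/24
seg 2: a=-5, c=M2/2=55/6, d=(M3−M2)/(6·1)=-187/48, b=Δ2−h2·(2M2+M3)/6=-109/48
seg 3: a=-2, c=M3/2=-121/48, d=(M4−M3)/(6·3)=121/432, b=Δ3−h3·(2M3+M4)/6=35/8
t_q=9/2 → seg 2, τ=1/2; S=-5+-109/48·τ+55/6·τ²+-187/48·τ³=-1663/384

  seg 0: a=-1 b=247/48 c=0 d=-199/432
  seg 1: a=2 b=-175/24 c=-199/48 d=71/16
  seg 2: a=-5 b=-109/48 c=55/6 d=-187/48
  seg 3: a=-2 b=35/8 c=-121/48 d=121/432
S(9/2) = -1663/384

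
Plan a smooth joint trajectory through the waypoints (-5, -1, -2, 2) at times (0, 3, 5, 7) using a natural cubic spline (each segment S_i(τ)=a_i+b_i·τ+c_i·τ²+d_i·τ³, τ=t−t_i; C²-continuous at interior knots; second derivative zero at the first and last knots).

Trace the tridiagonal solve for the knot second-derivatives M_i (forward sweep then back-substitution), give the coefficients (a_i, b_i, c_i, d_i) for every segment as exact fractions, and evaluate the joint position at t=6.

Δ: Δ0=4/3, Δ1=-1/2, Δ2=2
row 1: diag=10, rhs=-11; c'=1/5, d'=-11/10
row 2: denom=8−2·1/5=38/5; d'=(15−2·-11/10)/(38/5)=43/19
back: M2=43/19
back: M1=-11/10−1/5·43/19=-59/38
M: M0=0, M1=-59/38, M2=43/19, M3=0
seg 0: a=-5, c=M0/2=0, d=(M1−M0)/(6·3)=-59/684, b=Δ0−h0·(2M0+M1)/6=481/228
seg 1: a=-1, c=M1/2=-59/76, d=(M2−M1)/(6·2)=145/456, b=Δ1−h1·(2M1+M2)/6=-25/114
seg 2: a=-2, c=M2/2=43/38, d=(M3−M2)/(6·2)=-43/228, b=Δ2−h2·(2M2+M3)/6=28/57
t_q=6 → seg 2, τ=1; S=-2+28/57·τ+43/38·τ²+-43/228·τ³=-43/76

  seg 0: a=-5 b=481/228 c=0 d=-59/684
  seg 1: a=-1 b=-25/114 c=-59/76 d=145/456
  seg 2: a=-2 b=28/57 c=43/38 d=-43/228
S(6) = -43/76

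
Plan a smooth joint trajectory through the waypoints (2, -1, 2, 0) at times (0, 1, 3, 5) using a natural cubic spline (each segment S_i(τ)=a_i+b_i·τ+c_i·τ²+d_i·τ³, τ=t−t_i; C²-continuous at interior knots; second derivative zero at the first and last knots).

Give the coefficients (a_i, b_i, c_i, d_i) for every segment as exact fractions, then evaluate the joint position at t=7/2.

Δ: Δ0=-3, Δ1=3/2, Δ2=-1
row 1: diag=6, rhs=27; c'=1/3, d'=9/2
row 2: denom=8−2·1/3=22/3; d'=(-15−2·9/2)/(22/3)=-36/11
back: M2=-36/11
back: M1=9/2−1/3·-36/11=123/22
M: M0=0, M1=123/22, M2=-36/11, M3=0
seg 0: a=2, c=M0/2=0, d=(M1−M0)/(6·1)=41/44, b=Δ0−h0·(2M0+M1)/6=-173/44
seg 1: a=-1, c=M1/2=123/44, d=(M2−M1)/(6·2)=-65/88, b=Δ1−h1·(2M1+M2)/6=-25/22
seg 2: a=2, c=M2/2=-18/11, d=(M3−M2)/(6·2)=3/11, b=Δ2−h2·(2M2+M3)/6=13/11
t_q=7/2 → seg 2, τ=1/2; S=2+13/11·τ+-18/11·τ²+3/11·τ³=195/88

  seg 0: a=2 b=-173/44 c=0 d=41/44
  seg 1: a=-1 b=-25/22 c=123/44 d=-65/88
  seg 2: a=2 b=13/11 c=-18/11 d=3/11
S(7/2) = 195/88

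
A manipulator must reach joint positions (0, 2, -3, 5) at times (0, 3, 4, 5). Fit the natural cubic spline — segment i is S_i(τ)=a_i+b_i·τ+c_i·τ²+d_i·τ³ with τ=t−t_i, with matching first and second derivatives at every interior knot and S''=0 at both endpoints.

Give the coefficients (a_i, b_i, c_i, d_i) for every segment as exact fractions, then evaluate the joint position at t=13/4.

Δ: Δ0=2/3, Δ1=-5, Δ2=8
row 1: diag=8, rhs=-34; c'=1/8, d'=-17/4
row 2: denom=4−1·1/8=31/8; d'=(78−1·-17/4)/(31/8)=658/31
back: M2=658/31
back: M1=-17/4−1/8·658/31=-214/31
M: M0=0, M1=-214/31, M2=658/31, M3=0
seg 0: a=0, c=M0/2=0, d=(M1−M0)/(6·3)=-107/279, b=Δ0−h0·(2M0+M1)/6=383/93
seg 1: a=2, c=M1/2=-107/31, d=(M2−M1)/(6·1)=436/93, b=Δ1−h1·(2M1+M2)/6=-580/93
seg 2: a=-3, c=M2/2=329/31, d=(M3−M2)/(6·1)=-329/93, b=Δ2−h2·(2M2+M3)/6=86/93
t_q=13/4 → seg 1, τ=1/4; S=2+-580/93·τ+-107/31·τ²+436/93·τ³=37/124

  seg 0: a=0 b=383/93 c=0 d=-107/279
  seg 1: a=2 b=-580/93 c=-107/31 d=436/93
  seg 2: a=-3 b=86/93 c=329/31 d=-329/93
S(13/4) = 37/124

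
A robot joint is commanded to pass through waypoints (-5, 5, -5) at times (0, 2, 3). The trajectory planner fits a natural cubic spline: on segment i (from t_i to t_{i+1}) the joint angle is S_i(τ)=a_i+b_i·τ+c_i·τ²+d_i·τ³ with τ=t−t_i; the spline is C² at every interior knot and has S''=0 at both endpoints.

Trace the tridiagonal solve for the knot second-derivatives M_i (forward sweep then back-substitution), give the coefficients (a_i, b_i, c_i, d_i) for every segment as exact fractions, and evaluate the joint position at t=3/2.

  seg 0: a=-5 b=10 c=0 d=-5/4
  seg 1: a=5 b=-5 c=-15/2 d=5/2
S(3/2) = 185/32

Δ: Δ0=5, Δ1=-10
row 1: diag=6, rhs=-90; c'=1/6, d'=-15
back: M1=-15
M: M0=0, M1=-15, M2=0
seg 0: a=-5, c=M0/2=0, d=(M1−M0)/(6·2)=-5/4, b=Δ0−h0·(2M0+M1)/6=10
seg 1: a=5, c=M1/2=-15/2, d=(M2−M1)/(6·1)=5/2, b=Δ1−h1·(2M1+M2)/6=-5
t_q=3/2 → seg 0, τ=3/2; S=-5+10·τ+0·τ²+-5/4·τ³=185/32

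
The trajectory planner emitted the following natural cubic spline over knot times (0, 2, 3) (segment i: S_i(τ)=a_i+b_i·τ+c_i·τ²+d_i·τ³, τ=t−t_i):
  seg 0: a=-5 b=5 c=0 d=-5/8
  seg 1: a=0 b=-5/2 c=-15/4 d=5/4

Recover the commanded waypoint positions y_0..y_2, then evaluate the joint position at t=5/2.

y_0 = S_0(0) = a_0 = -5
y_1 = S_1(0) = a_1 = 0
y_2 = S_1(1) = -5
t_q=5/2 is in segment 1 (τ=1/2); S_1(τ)=-65/32

y_0=-5 y_1=0 y_2=-5
S(5/2) = -65/32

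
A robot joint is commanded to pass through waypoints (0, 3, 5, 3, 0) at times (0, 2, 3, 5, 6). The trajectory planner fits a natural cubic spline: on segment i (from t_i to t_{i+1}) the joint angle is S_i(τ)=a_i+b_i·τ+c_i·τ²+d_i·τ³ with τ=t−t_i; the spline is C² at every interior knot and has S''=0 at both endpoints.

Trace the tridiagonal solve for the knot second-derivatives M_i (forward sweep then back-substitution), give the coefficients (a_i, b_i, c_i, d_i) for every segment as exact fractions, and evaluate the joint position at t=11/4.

Δ: Δ0=3/2, Δ1=2, Δ2=-1, Δ3=-3
row 1: diag=6, rhs=3; c'=1/6, d'=1/2
row 2: denom=6−1·1/6=35/6; d'=(-18−1·1/2)/(35/6)=-111/35
row 3: denom=6−2·12/35=186/35; d'=(-12−2·-111/35)/(186/35)=-33/31
back: M3=-33/31
back: M2=-111/35−12/35·-33/31=-87/31
back: M1=1/2−1/6·-87/31=30/31
M: M0=0, M1=30/31, M2=-87/31, M3=-33/31, M4=0
seg 0: a=0, c=M0/2=0, d=(M1−M0)/(6·2)=5/62, b=Δ0−h0·(2M0+M1)/6=73/62
seg 1: a=3, c=M1/2=15/31, d=(M2−M1)/(6·1)=-39/62, b=Δ1−h1·(2M1+M2)/6=133/62
seg 2: a=5, c=M2/2=-87/62, d=(M3−M2)/(6·2)=9/62, b=Δ2−h2·(2M2+M3)/6=38/31
seg 3: a=3, c=M3/2=-33/62, d=(M4−M3)/(6·1)=11/62, b=Δ3−h3·(2M3+M4)/6=-82/31
t_q=11/4 → seg 1, τ=3/4; S=3+133/62·τ+15/31·τ²+-39/62·τ³=18315/3968

  seg 0: a=0 b=73/62 c=0 d=5/62
  seg 1: a=3 b=133/62 c=15/31 d=-39/62
  seg 2: a=5 b=38/31 c=-87/62 d=9/62
  seg 3: a=3 b=-82/31 c=-33/62 d=11/62
S(11/4) = 18315/3968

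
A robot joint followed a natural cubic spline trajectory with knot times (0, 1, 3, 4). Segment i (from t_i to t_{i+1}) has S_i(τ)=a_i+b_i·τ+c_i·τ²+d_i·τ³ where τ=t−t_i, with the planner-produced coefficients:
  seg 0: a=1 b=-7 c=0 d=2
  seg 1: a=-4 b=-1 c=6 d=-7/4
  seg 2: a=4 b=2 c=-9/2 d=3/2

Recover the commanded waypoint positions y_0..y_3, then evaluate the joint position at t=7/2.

y_0 = S_0(0) = a_0 = 1
y_1 = S_1(0) = a_1 = -4
y_2 = S_2(0) = a_2 = 4
y_3 = S_2(1) = 3
t_q=7/2 is in segment 2 (τ=1/2); S_2(τ)=65/16

y_0=1 y_1=-4 y_2=4 y_3=3
S(7/2) = 65/16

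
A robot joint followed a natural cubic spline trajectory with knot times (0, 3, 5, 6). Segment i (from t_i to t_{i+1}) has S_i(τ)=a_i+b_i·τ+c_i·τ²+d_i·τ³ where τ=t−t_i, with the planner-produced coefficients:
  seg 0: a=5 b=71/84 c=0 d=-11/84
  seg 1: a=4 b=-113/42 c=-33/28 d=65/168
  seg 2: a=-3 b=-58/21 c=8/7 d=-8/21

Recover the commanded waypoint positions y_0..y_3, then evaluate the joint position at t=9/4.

y_0=5 y_1=4 y_2=-3 y_3=-5
S(9/4) = 1385/256

y_0 = S_0(0) = a_0 = 5
y_1 = S_1(0) = a_1 = 4
y_2 = S_2(0) = a_2 = -3
y_3 = S_2(1) = -5
t_q=9/4 is in segment 0 (τ=9/4); S_0(τ)=1385/256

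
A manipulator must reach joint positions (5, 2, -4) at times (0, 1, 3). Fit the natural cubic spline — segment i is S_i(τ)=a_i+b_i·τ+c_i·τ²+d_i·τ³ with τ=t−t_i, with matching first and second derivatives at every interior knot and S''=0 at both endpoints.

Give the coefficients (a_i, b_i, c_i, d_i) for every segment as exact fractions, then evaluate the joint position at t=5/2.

Δ: Δ0=-3, Δ1=-3
row 1: diag=6, rhs=0; c'=1/3, d'=0
back: M1=0
M: M0=0, M1=0, M2=0
seg 0: a=5, c=M0/2=0, d=(M1−M0)/(6·1)=0, b=Δ0−h0·(2M0+M1)/6=-3
seg 1: a=2, c=M1/2=0, d=(M2−M1)/(6·2)=0, b=Δ1−h1·(2M1+M2)/6=-3
t_q=5/2 → seg 1, τ=3/2; S=2+-3·τ+0·τ²+0·τ³=-5/2

  seg 0: a=5 b=-3 c=0 d=0
  seg 1: a=2 b=-3 c=0 d=0
S(5/2) = -5/2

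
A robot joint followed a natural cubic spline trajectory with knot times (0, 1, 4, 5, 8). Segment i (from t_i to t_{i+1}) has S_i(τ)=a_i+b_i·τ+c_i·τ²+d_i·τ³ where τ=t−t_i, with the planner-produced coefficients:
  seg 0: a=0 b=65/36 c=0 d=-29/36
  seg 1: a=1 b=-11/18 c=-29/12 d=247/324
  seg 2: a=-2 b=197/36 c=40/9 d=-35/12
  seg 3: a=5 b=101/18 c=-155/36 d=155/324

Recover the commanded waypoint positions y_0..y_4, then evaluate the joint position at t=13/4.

y_0=0 y_1=1 y_2=-2 y_3=5 y_4=-4
S(13/4) = -1005/256

y_0 = S_0(0) = a_0 = 0
y_1 = S_1(0) = a_1 = 1
y_2 = S_2(0) = a_2 = -2
y_3 = S_3(0) = a_3 = 5
y_4 = S_3(3) = -4
t_q=13/4 is in segment 1 (τ=9/4); S_1(τ)=-1005/256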